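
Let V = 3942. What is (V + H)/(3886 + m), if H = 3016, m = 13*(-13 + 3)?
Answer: 3479/1878 ≈ 1.8525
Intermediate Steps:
m = -130 (m = 13*(-10) = -130)
(V + H)/(3886 + m) = (3942 + 3016)/(3886 - 130) = 6958/3756 = 6958*(1/3756) = 3479/1878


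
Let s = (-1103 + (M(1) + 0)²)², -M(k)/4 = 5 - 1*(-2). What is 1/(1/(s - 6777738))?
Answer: -6675977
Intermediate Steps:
M(k) = -28 (M(k) = -4*(5 - 1*(-2)) = -4*(5 + 2) = -4*7 = -28)
s = 101761 (s = (-1103 + (-28 + 0)²)² = (-1103 + (-28)²)² = (-1103 + 784)² = (-319)² = 101761)
1/(1/(s - 6777738)) = 1/(1/(101761 - 6777738)) = 1/(1/(-6675977)) = 1/(-1/6675977) = -6675977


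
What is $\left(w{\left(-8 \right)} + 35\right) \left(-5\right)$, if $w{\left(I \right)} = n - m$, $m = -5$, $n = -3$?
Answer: $-185$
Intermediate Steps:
$w{\left(I \right)} = 2$ ($w{\left(I \right)} = -3 - -5 = -3 + 5 = 2$)
$\left(w{\left(-8 \right)} + 35\right) \left(-5\right) = \left(2 + 35\right) \left(-5\right) = 37 \left(-5\right) = -185$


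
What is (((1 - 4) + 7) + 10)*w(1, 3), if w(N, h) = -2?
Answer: -28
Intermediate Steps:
(((1 - 4) + 7) + 10)*w(1, 3) = (((1 - 4) + 7) + 10)*(-2) = ((-3 + 7) + 10)*(-2) = (4 + 10)*(-2) = 14*(-2) = -28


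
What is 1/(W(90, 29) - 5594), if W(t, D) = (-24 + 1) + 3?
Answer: -1/5614 ≈ -0.00017813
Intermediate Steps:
W(t, D) = -20 (W(t, D) = -23 + 3 = -20)
1/(W(90, 29) - 5594) = 1/(-20 - 5594) = 1/(-5614) = -1/5614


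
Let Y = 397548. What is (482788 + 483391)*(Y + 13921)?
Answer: 397552706951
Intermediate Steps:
(482788 + 483391)*(Y + 13921) = (482788 + 483391)*(397548 + 13921) = 966179*411469 = 397552706951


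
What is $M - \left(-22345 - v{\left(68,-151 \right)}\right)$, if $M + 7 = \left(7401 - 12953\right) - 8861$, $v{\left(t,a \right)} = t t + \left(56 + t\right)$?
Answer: $12673$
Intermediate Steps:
$v{\left(t,a \right)} = 56 + t + t^{2}$ ($v{\left(t,a \right)} = t^{2} + \left(56 + t\right) = 56 + t + t^{2}$)
$M = -14420$ ($M = -7 + \left(\left(7401 - 12953\right) - 8861\right) = -7 - 14413 = -14420$)
$M - \left(-22345 - v{\left(68,-151 \right)}\right) = -14420 - \left(-22345 - \left(56 + 68 + 68^{2}\right)\right) = -14420 - \left(-22345 - \left(56 + 68 + 4624\right)\right) = -14420 - \left(-22345 - 4748\right) = -14420 - -27093 = -14420 + 27093 = 12673$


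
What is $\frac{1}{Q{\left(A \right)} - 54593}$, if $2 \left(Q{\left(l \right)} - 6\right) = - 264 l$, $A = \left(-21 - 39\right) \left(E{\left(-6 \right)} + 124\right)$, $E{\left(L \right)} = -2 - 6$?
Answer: $\frac{1}{864133} \approx 1.1572 \cdot 10^{-6}$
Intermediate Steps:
$E{\left(L \right)} = -8$ ($E{\left(L \right)} = -2 - 6 = -8$)
$A = -6960$ ($A = \left(-21 - 39\right) \left(-8 + 124\right) = \left(-60\right) 116 = -6960$)
$Q{\left(l \right)} = 6 - 132 l$ ($Q{\left(l \right)} = 6 + \frac{\left(-264\right) l}{2} = 6 - 132 l$)
$\frac{1}{Q{\left(A \right)} - 54593} = \frac{1}{\left(6 - -918720\right) - 54593} = \frac{1}{\left(6 + 918720\right) - 54593} = \frac{1}{918726 - 54593} = \frac{1}{864133}$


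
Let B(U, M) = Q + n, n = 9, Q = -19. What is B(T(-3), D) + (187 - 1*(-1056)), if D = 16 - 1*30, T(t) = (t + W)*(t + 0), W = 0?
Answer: 1233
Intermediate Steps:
T(t) = t² (T(t) = (t + 0)*(t + 0) = t*t = t²)
D = -14 (D = 16 - 30 = -14)
B(U, M) = -10 (B(U, M) = -19 + 9 = -10)
B(T(-3), D) + (187 - 1*(-1056)) = -10 + (187 - 1*(-1056)) = -10 + (187 + 1056) = -10 + 1243 = 1233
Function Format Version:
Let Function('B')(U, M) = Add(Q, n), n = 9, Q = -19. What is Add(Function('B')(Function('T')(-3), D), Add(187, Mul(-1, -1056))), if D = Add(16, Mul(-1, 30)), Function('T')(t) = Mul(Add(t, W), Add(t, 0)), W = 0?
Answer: 1233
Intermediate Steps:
Function('T')(t) = Pow(t, 2) (Function('T')(t) = Mul(Add(t, 0), Add(t, 0)) = Mul(t, t) = Pow(t, 2))
D = -14 (D = Add(16, -30) = -14)
Function('B')(U, M) = -10 (Function('B')(U, M) = Add(-19, 9) = -10)
Add(Function('B')(Function('T')(-3), D), Add(187, Mul(-1, -1056))) = Add(-10, Add(187, Mul(-1, -1056))) = Add(-10, Add(187, 1056)) = Add(-10, 1243) = 1233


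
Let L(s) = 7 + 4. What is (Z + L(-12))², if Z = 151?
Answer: 26244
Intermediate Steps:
L(s) = 11
(Z + L(-12))² = (151 + 11)² = 162² = 26244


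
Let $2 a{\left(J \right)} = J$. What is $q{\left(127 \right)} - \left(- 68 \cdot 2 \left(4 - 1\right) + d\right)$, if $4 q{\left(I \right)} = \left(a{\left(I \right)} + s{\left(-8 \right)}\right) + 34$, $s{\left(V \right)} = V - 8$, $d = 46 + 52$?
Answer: $\frac{2643}{8} \approx 330.38$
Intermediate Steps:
$a{\left(J \right)} = \frac{J}{2}$
$d = 98$
$s{\left(V \right)} = -8 + V$
$q{\left(I \right)} = \frac{9}{2} + \frac{I}{8}$ ($q{\left(I \right)} = \frac{\left(\frac{I}{2} - 16\right) + 34}{4} = \frac{\left(-16 + \frac{I}{2}\right) + 34}{4} = \frac{18 + \frac{I}{2}}{4} = \frac{9}{2} + \frac{I}{8}$)
$q{\left(127 \right)} - \left(- 68 \cdot 2 \left(4 - 1\right) + d\right) = \left(\frac{9}{2} + \frac{1}{8} \cdot 127\right) - \left(- 68 \cdot 2 \left(4 - 1\right) + 98\right) = \left(\frac{9}{2} + \frac{127}{8}\right) - \left(- 68 \cdot 2 \cdot 3 + 98\right) = \frac{163}{8} - \left(\left(-68\right) 6 + 98\right) = \frac{163}{8} - \left(-408 + 98\right) = \frac{163}{8} - -310 = \frac{163}{8} + 310 = \frac{2643}{8}$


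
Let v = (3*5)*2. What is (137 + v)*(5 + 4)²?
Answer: 13527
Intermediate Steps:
v = 30 (v = 15*2 = 30)
(137 + v)*(5 + 4)² = (137 + 30)*(5 + 4)² = 167*9² = 167*81 = 13527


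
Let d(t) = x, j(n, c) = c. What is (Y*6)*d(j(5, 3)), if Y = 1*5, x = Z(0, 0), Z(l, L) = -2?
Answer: -60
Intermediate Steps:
x = -2
Y = 5
d(t) = -2
(Y*6)*d(j(5, 3)) = (5*6)*(-2) = 30*(-2) = -60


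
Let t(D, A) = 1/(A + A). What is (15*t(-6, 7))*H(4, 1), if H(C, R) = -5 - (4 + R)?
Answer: -75/7 ≈ -10.714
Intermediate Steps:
H(C, R) = -9 - R (H(C, R) = -5 + (-4 - R) = -9 - R)
t(D, A) = 1/(2*A)
(15*t(-6, 7))*H(4, 1) = (15*((1/2)/7))*(-9 - 1*1) = (15*((1/2)*(1/7)))*(-9 - 1) = (15*(1/14))*(-10) = (15/14)*(-10) = -75/7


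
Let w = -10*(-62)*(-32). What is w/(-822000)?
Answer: 248/10275 ≈ 0.024136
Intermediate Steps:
w = -19840 (w = 620*(-32) = -19840)
w/(-822000) = -19840/(-822000) = -19840*(-1/822000) = 248/10275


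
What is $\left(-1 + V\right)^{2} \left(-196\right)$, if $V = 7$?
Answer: $-7056$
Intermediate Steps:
$\left(-1 + V\right)^{2} \left(-196\right) = \left(-1 + 7\right)^{2} \left(-196\right) = 6^{2} \left(-196\right) = 36 \left(-196\right) = -7056$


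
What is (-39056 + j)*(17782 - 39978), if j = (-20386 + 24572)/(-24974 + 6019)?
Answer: 16431935542536/18955 ≈ 8.6689e+8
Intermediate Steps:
j = -4186/18955 (j = 4186/(-18955) = 4186*(-1/18955) = -4186/18955 ≈ -0.22084)
(-39056 + j)*(17782 - 39978) = (-39056 - 4186/18955)*(17782 - 39978) = -740310666/18955*(-22196) = 16431935542536/18955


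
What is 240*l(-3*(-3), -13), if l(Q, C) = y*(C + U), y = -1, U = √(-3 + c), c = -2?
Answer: 3120 - 240*I*√5 ≈ 3120.0 - 536.66*I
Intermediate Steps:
U = I*√5 (U = √(-3 - 2) = √(-5) = I*√5 ≈ 2.2361*I)
l(Q, C) = -C - I*√5 (l(Q, C) = -(C + I*√5) = -C - I*√5)
240*l(-3*(-3), -13) = 240*(-1*(-13) - I*√5) = 240*(13 - I*√5) = 3120 - 240*I*√5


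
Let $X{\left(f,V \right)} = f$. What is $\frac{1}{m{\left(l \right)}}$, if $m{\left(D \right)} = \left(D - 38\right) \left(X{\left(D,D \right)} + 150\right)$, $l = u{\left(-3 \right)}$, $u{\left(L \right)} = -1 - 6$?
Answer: $- \frac{1}{6435} \approx -0.0001554$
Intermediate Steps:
$u{\left(L \right)} = -7$ ($u{\left(L \right)} = -1 - 6 = -7$)
$l = -7$
$m{\left(D \right)} = \left(-38 + D\right) \left(150 + D\right)$ ($m{\left(D \right)} = \left(D - 38\right) \left(D + 150\right) = \left(-38 + D\right) \left(150 + D\right)$)
$\frac{1}{m{\left(l \right)}} = \frac{1}{-5700 + \left(-7\right)^{2} + 112 \left(-7\right)} = \frac{1}{-5700 + 49 - 784} = \frac{1}{-6435} = - \frac{1}{6435}$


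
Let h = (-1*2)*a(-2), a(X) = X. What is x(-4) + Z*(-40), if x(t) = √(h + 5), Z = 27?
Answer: -1077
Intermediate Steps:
h = 4 (h = -1*2*(-2) = -2*(-2) = 4)
x(t) = 3 (x(t) = √(4 + 5) = √9 = 3)
x(-4) + Z*(-40) = 3 + 27*(-40) = 3 - 1080 = -1077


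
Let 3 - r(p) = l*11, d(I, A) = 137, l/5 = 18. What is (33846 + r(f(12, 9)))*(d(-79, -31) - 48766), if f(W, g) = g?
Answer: -1597900311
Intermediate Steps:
l = 90 (l = 5*18 = 90)
r(p) = -987 (r(p) = 3 - 90*11 = 3 - 1*990 = 3 - 990 = -987)
(33846 + r(f(12, 9)))*(d(-79, -31) - 48766) = (33846 - 987)*(137 - 48766) = 32859*(-48629) = -1597900311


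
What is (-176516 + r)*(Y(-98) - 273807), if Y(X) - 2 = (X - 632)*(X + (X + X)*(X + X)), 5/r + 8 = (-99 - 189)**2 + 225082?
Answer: 1535735003467827435/308018 ≈ 4.9859e+12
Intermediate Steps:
r = 5/308018 (r = 5/(-8 + ((-99 - 189)**2 + 225082)) = 5/(-8 + ((-288)**2 + 225082)) = 5/(-8 + (82944 + 225082)) = 5/(-8 + 308026) = 5/308018 ≈ 1.6233e-5)
Y(X) = 2 + (-632 + X)*(X + 4*X**2) (Y(X) = 2 + (X - 632)*(X + (X + X)*(X + X)) = 2 + (-632 + X)*(X + (2*X)*(2*X)) = 2 + (-632 + X)*(X + 4*X**2))
(-176516 + r)*(Y(-98) - 273807) = (-176516 + 5/308018)*((2 - 2527*(-98)**2 - 632*(-98) + 4*(-98)**3) - 273807) = -54370105283*((2 - 2527*9604 + 61936 + 4*(-941192)) - 273807)/308018 = -54370105283*((2 - 24269308 + 61936 - 3764768) - 273807)/308018 = -54370105283*(-27972138 - 273807)/308018 = -54370105283/308018*(-28245945) = 1535735003467827435/308018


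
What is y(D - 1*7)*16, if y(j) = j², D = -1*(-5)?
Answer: 64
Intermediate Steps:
D = 5
y(D - 1*7)*16 = (5 - 1*7)²*16 = (5 - 7)²*16 = (-2)²*16 = 4*16 = 64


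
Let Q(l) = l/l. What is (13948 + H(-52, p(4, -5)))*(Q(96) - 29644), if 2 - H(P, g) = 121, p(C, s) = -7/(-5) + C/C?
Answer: -409933047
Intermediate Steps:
Q(l) = 1
p(C, s) = 12/5 (p(C, s) = -7*(-⅕) + 1 = 7/5 + 1 = 12/5)
H(P, g) = -119 (H(P, g) = 2 - 1*121 = 2 - 121 = -119)
(13948 + H(-52, p(4, -5)))*(Q(96) - 29644) = (13948 - 119)*(1 - 29644) = 13829*(-29643) = -409933047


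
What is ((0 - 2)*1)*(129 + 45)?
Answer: -348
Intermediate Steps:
((0 - 2)*1)*(129 + 45) = -2*1*174 = -2*174 = -348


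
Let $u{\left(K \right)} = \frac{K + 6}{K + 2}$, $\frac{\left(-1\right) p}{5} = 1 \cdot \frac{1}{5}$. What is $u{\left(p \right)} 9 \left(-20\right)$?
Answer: $-900$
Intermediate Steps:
$p = -1$ ($p = - 5 \cdot 1 \cdot \frac{1}{5} = \left(-5\right) \frac{1}{5} = -1$)
$u{\left(K \right)} = \frac{6 + K}{2 + K}$
$u{\left(p \right)} 9 \left(-20\right) = \frac{6 - 1}{2 - 1} \cdot 9 \left(-20\right) = 1^{-1} \cdot 5 \cdot 9 \left(-20\right) = 1 \cdot 5 \cdot 9 \left(-20\right) = 5 \cdot 9 \left(-20\right) = 45 \left(-20\right) = -900$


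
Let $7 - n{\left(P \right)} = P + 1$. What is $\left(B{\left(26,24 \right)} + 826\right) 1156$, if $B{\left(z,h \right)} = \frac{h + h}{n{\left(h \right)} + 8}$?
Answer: $\frac{4746536}{5} \approx 9.4931 \cdot 10^{5}$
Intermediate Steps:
$n{\left(P \right)} = 6 - P$ ($n{\left(P \right)} = 7 - \left(P + 1\right) = 7 - \left(1 + P\right) = 6 - P$)
$B{\left(z,h \right)} = \frac{2 h}{14 - h}$ ($B{\left(z,h \right)} = \frac{h + h}{\left(6 - h\right) + 8} = \frac{2 h}{14 - h}$)
$\left(B{\left(26,24 \right)} + 826\right) 1156 = \left(\left(-2\right) 24 \frac{1}{-14 + 24} + 826\right) 1156 = \left(\left(-2\right) 24 \cdot \frac{1}{10} + 826\right) 1156 = \left(- \frac{24}{5} + 826\right) 1156 = \frac{4106}{5} \cdot 1156 = \frac{4746536}{5}$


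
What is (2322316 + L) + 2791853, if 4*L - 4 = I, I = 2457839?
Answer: 22914519/4 ≈ 5.7286e+6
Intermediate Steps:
L = 2457843/4 (L = 1 + (1/4)*2457839 = 1 + 2457839/4 = 2457843/4 ≈ 6.1446e+5)
(2322316 + L) + 2791853 = (2322316 + 2457843/4) + 2791853 = 11747107/4 + 2791853 = 22914519/4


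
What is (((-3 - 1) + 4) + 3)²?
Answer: 9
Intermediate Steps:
(((-3 - 1) + 4) + 3)² = ((-4 + 4) + 3)² = (0 + 3)² = 3² = 9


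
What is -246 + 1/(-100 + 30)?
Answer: -17221/70 ≈ -246.01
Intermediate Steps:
-246 + 1/(-100 + 30) = -246 + 1/(-70) = -246 - 1/70 = -17221/70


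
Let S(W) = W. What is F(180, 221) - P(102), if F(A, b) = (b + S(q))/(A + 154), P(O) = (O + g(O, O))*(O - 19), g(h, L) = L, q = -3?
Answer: -2827535/167 ≈ -16931.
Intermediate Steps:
P(O) = 2*O*(-19 + O) (P(O) = (O + O)*(O - 19) = (2*O)*(-19 + O) = 2*O*(-19 + O))
F(A, b) = (-3 + b)/(154 + A) (F(A, b) = (b - 3)/(A + 154) = (-3 + b)/(154 + A))
F(180, 221) - P(102) = (-3 + 221)/(154 + 180) - 2*102*(-19 + 102) = 218/334 - 2*102*83 = (1/334)*218 - 1*16932 = 109/167 - 16932 = -2827535/167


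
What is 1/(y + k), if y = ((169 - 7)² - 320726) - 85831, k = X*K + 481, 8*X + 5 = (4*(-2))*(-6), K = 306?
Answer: -4/1512749 ≈ -2.6442e-6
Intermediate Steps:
X = 43/8 (X = -5/8 + ((4*(-2))*(-6))/8 = -5/8 + (-8*(-6))/8 = -5/8 + (⅛)*48 = -5/8 + 6 = 43/8 ≈ 5.3750)
k = 8503/4 (k = (43/8)*306 + 481 = 6579/4 + 481 = 8503/4 ≈ 2125.8)
y = -380313 (y = (162² - 320726) - 85831 = (26244 - 320726) - 85831 = -294482 - 85831 = -380313)
1/(y + k) = 1/(-380313 + 8503/4) = 1/(-1512749/4) = -4/1512749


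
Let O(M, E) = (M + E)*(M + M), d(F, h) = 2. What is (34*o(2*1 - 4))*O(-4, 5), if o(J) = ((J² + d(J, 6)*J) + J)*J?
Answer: -1088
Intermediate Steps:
O(M, E) = 2*M*(E + M) (O(M, E) = (E + M)*(2*M) = 2*M*(E + M))
o(J) = J*(J² + 3*J) (o(J) = ((J² + 2*J) + J)*J = (J² + 3*J)*J = J*(J² + 3*J))
(34*o(2*1 - 4))*O(-4, 5) = (34*((2*1 - 4)²*(3 + (2*1 - 4))))*(2*(-4)*(5 - 4)) = (34*((2 - 4)²*(3 + (2 - 4))))*(2*(-4)*1) = (34*((-2)²*(3 - 2)))*(-8) = (34*(4*1))*(-8) = (34*4)*(-8) = 136*(-8) = -1088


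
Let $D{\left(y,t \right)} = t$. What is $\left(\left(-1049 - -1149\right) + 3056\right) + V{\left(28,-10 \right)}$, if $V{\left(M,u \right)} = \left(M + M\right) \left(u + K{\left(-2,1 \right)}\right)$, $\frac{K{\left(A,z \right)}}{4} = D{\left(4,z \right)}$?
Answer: $2820$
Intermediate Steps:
$K{\left(A,z \right)} = 4 z$
$V{\left(M,u \right)} = 2 M \left(4 + u\right)$ ($V{\left(M,u \right)} = \left(M + M\right) \left(u + 4 \cdot 1\right) = 2 M \left(u + 4\right) = 2 M \left(4 + u\right)$)
$\left(\left(-1049 - -1149\right) + 3056\right) + V{\left(28,-10 \right)} = \left(\left(-1049 - -1149\right) + 3056\right) + 2 \cdot 28 \left(4 - 10\right) = \left(\left(-1049 + 1149\right) + 3056\right) + 2 \cdot 28 \left(-6\right) = \left(100 + 3056\right) - 336 = 3156 - 336 = 2820$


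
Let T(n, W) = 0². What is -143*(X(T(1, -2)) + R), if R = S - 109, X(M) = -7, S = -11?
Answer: 18161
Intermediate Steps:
T(n, W) = 0
R = -120 (R = -11 - 109 = -120)
-143*(X(T(1, -2)) + R) = -143*(-7 - 120) = -143*(-127) = 18161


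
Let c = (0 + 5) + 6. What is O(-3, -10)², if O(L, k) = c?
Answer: 121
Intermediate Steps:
c = 11 (c = 5 + 6 = 11)
O(L, k) = 11
O(-3, -10)² = 11² = 121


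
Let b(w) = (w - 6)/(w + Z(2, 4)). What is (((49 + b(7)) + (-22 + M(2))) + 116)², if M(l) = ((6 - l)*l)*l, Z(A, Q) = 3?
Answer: 2531281/100 ≈ 25313.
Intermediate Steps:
M(l) = l²*(6 - l) (M(l) = (l*(6 - l))*l = l²*(6 - l))
b(w) = (-6 + w)/(3 + w) (b(w) = (w - 6)/(w + 3) = (-6 + w)/(3 + w))
(((49 + b(7)) + (-22 + M(2))) + 116)² = (((49 + (-6 + 7)/(3 + 7)) + (-22 + 2²*(6 - 1*2))) + 116)² = (((49 + 1/10) + (-22 + 4*(6 - 2))) + 116)² = (((49 + (⅒)*1) + (-22 + 4*4)) + 116)² = (((49 + ⅒) + (-22 + 16)) + 116)² = ((491/10 - 6) + 116)² = (431/10 + 116)² = (1591/10)² = 2531281/100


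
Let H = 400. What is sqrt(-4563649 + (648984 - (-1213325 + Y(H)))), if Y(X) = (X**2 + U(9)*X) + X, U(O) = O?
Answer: 2*I*sqrt(716335) ≈ 1692.7*I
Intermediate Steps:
Y(X) = X**2 + 10*X (Y(X) = (X**2 + 9*X) + X = X**2 + 10*X)
sqrt(-4563649 + (648984 - (-1213325 + Y(H)))) = sqrt(-4563649 + (648984 - (-1213325 + 400*(10 + 400)))) = sqrt(-4563649 + (648984 - (-1213325 + 400*410))) = sqrt(-4563649 + (648984 - (-1213325 + 164000))) = sqrt(-4563649 + (648984 - 1*(-1049325))) = sqrt(-4563649 + (648984 + 1049325)) = sqrt(-4563649 + 1698309) = sqrt(-2865340) = 2*I*sqrt(716335)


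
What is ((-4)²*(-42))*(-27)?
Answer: 18144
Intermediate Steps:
((-4)²*(-42))*(-27) = (16*(-42))*(-27) = -672*(-27) = 18144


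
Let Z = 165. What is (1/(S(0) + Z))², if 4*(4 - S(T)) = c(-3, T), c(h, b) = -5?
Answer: 16/463761 ≈ 3.4501e-5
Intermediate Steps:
S(T) = 21/4 (S(T) = 4 - ¼*(-5) = 4 + 5/4 = 21/4)
(1/(S(0) + Z))² = (1/(21/4 + 165))² = (1/(681/4))² = (4/681)² = 16/463761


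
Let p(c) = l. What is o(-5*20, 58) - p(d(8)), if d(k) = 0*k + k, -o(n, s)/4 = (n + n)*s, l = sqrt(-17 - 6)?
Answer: 46400 - I*sqrt(23) ≈ 46400.0 - 4.7958*I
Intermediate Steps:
l = I*sqrt(23) (l = sqrt(-23) = I*sqrt(23) ≈ 4.7958*I)
o(n, s) = -8*n*s (o(n, s) = -4*(n + n)*s = -4*2*n*s = -8*n*s)
d(k) = k (d(k) = 0 + k = k)
p(c) = I*sqrt(23)
o(-5*20, 58) - p(d(8)) = -8*(-5*20)*58 - I*sqrt(23) = -8*(-100)*58 - I*sqrt(23) = 46400 - I*sqrt(23)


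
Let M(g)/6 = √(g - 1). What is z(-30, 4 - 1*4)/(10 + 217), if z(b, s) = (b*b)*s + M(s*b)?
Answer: 6*I/227 ≈ 0.026432*I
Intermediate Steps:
M(g) = 6*√(-1 + g) (M(g) = 6*√(g - 1) = 6*√(-1 + g))
z(b, s) = 6*√(-1 + b*s) + s*b² (z(b, s) = (b*b)*s + 6*√(-1 + s*b) = b²*s + 6*√(-1 + b*s) = s*b² + 6*√(-1 + b*s) = 6*√(-1 + b*s) + s*b²)
z(-30, 4 - 1*4)/(10 + 217) = (6*√(-1 - 30*(4 - 1*4)) + (4 - 1*4)*(-30)²)/(10 + 217) = (6*√(-1 - 30*(4 - 4)) + (4 - 4)*900)/227 = (6*√(-1 - 30*0) + 0*900)*(1/227) = (6*√(-1 + 0) + 0)*(1/227) = (6*√(-1) + 0)*(1/227) = (6*I + 0)*(1/227) = (6*I)*(1/227) = 6*I/227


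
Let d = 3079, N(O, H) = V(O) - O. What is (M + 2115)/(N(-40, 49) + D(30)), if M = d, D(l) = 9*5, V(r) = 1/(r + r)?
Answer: 415520/6799 ≈ 61.115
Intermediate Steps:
V(r) = 1/(2*r)
N(O, H) = 1/(2*O) - O
D(l) = 45
M = 3079
(M + 2115)/(N(-40, 49) + D(30)) = (3079 + 2115)/(((½)/(-40) - 1*(-40)) + 45) = 5194/(((½)*(-1/40) + 40) + 45) = 5194/((-1/80 + 40) + 45) = 5194/(3199/80 + 45) = 5194/(6799/80) = 5194*(80/6799) = 415520/6799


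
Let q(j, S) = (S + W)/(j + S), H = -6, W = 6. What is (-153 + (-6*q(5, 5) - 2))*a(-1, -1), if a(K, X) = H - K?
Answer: 808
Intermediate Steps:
q(j, S) = (6 + S)/(S + j) (q(j, S) = (S + 6)/(j + S) = (6 + S)/(S + j))
a(K, X) = -6 - K
(-153 + (-6*q(5, 5) - 2))*a(-1, -1) = (-153 + (-6*(6 + 5)/(5 + 5) - 2))*(-6 - 1*(-1)) = (-153 + (-6*11/10 - 2))*(-6 + 1) = (-153 + (-3*11/5 - 2))*(-5) = (-153 + (-6*11/10 - 2))*(-5) = (-153 + (-33/5 - 2))*(-5) = (-153 - 43/5)*(-5) = -808/5*(-5) = 808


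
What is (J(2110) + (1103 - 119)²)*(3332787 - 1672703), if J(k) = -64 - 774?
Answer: 1605995143112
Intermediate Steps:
J(k) = -838
(J(2110) + (1103 - 119)²)*(3332787 - 1672703) = (-838 + (1103 - 119)²)*(3332787 - 1672703) = (-838 + 984²)*1660084 = (-838 + 968256)*1660084 = 967418*1660084 = 1605995143112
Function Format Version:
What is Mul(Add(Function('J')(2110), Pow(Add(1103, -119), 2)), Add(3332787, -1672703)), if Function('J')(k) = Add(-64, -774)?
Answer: 1605995143112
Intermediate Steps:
Function('J')(k) = -838
Mul(Add(Function('J')(2110), Pow(Add(1103, -119), 2)), Add(3332787, -1672703)) = Mul(Add(-838, Pow(Add(1103, -119), 2)), Add(3332787, -1672703)) = Mul(Add(-838, Pow(984, 2)), 1660084) = Mul(Add(-838, 968256), 1660084) = Mul(967418, 1660084) = 1605995143112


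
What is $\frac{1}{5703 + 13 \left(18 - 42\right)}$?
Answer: $\frac{1}{5391} \approx 0.00018549$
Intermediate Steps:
$\frac{1}{5703 + 13 \left(18 - 42\right)} = \frac{1}{5703 + 13 \left(-24\right)} = \frac{1}{5703 - 312} = \frac{1}{5391}$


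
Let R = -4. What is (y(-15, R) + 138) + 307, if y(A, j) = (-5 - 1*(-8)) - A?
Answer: 463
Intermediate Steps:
y(A, j) = 3 - A (y(A, j) = (-5 + 8) - A = 3 - A)
(y(-15, R) + 138) + 307 = ((3 - 1*(-15)) + 138) + 307 = ((3 + 15) + 138) + 307 = (18 + 138) + 307 = 156 + 307 = 463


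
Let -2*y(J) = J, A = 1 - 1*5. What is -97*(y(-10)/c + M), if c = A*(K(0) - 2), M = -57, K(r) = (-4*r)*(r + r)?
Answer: 43747/8 ≈ 5468.4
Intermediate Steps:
K(r) = -8*r² (K(r) = (-4*r)*(2*r) = -8*r²)
A = -4 (A = 1 - 5 = -4)
y(J) = -J/2
c = 8 (c = -4*(-8*0² - 2) = -4*(-8*0 - 2) = -4*(0 - 2) = -4*(-2) = 8)
-97*(y(-10)/c + M) = -97*(-½*(-10)/8 - 57) = -97*(5*(⅛) - 57) = -97*(5/8 - 57) = -97*(-451/8) = 43747/8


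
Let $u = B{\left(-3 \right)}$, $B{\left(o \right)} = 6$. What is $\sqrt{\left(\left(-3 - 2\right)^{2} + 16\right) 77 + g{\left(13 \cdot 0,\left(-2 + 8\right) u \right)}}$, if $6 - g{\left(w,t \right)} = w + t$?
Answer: $\sqrt{3127} \approx 55.92$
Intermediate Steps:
$u = 6$
$g{\left(w,t \right)} = 6 - t - w$ ($g{\left(w,t \right)} = 6 - \left(w + t\right) = 6 - \left(t + w\right) = 6 - t - w$)
$\sqrt{\left(\left(-3 - 2\right)^{2} + 16\right) 77 + g{\left(13 \cdot 0,\left(-2 + 8\right) u \right)}} = \sqrt{\left(\left(-3 - 2\right)^{2} + 16\right) 77 - \left(-6 + 0 + \left(-2 + 8\right) 6\right)} = \sqrt{\left(\left(-5\right)^{2} + 16\right) 77 - \left(-6 + 6 \cdot 6\right)} = \sqrt{\left(25 + 16\right) 77 + \left(6 - 36 + 0\right)} = \sqrt{41 \cdot 77 + \left(6 - 36 + 0\right)} = \sqrt{3157 - 30} = \sqrt{3127}$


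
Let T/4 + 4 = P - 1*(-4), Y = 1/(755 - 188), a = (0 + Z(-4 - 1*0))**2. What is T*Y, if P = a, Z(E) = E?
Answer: 64/567 ≈ 0.11287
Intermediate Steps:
a = 16 (a = (0 + (-4 - 1*0))**2 = (0 + (-4 + 0))**2 = (0 - 4)**2 = (-4)**2 = 16)
P = 16
Y = 1/567 ≈ 0.0017637
T = 64 (T = -16 + 4*(16 - 1*(-4)) = -16 + 4*(16 + 4) = -16 + 4*20 = -16 + 80 = 64)
T*Y = 64*(1/567) = 64/567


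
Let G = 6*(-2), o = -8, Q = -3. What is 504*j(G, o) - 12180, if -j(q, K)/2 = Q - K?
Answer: -17220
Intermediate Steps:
G = -12
j(q, K) = 6 + 2*K (j(q, K) = -2*(-3 - K) = 6 + 2*K)
504*j(G, o) - 12180 = 504*(6 + 2*(-8)) - 12180 = 504*(6 - 16) - 12180 = 504*(-10) - 12180 = -5040 - 12180 = -17220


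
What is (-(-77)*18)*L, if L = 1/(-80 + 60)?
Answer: -693/10 ≈ -69.300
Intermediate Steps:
L = -1/20 (L = 1/(-20) = -1/20 ≈ -0.050000)
(-(-77)*18)*L = -(-77)*18*(-1/20) = -77*(-18)*(-1/20) = 1386*(-1/20) = -693/10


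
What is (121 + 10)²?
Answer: 17161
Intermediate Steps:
(121 + 10)² = 131² = 17161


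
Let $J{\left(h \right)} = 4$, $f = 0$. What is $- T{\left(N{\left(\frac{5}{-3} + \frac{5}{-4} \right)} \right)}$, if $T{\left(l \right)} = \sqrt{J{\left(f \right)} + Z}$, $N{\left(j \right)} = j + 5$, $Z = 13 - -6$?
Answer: $- \sqrt{23} \approx -4.7958$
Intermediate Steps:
$Z = 19$ ($Z = 13 + 6 = 19$)
$N{\left(j \right)} = 5 + j$
$T{\left(l \right)} = \sqrt{23}$ ($T{\left(l \right)} = \sqrt{4 + 19} = \sqrt{23}$)
$- T{\left(N{\left(\frac{5}{-3} + \frac{5}{-4} \right)} \right)} = - \sqrt{23}$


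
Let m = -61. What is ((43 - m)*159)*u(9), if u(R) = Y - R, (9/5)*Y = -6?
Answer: -203944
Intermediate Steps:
Y = -10/3 (Y = (5/9)*(-6) = -10/3 ≈ -3.3333)
u(R) = -10/3 - R
((43 - m)*159)*u(9) = ((43 - 1*(-61))*159)*(-10/3 - 1*9) = ((43 + 61)*159)*(-10/3 - 9) = (104*159)*(-37/3) = 16536*(-37/3) = -203944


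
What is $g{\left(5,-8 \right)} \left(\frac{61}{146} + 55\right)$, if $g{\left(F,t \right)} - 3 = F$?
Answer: $\frac{32364}{73} \approx 443.34$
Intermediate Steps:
$g{\left(F,t \right)} = 3 + F$
$g{\left(5,-8 \right)} \left(\frac{61}{146} + 55\right) = \left(3 + 5\right) \left(\frac{61}{146} + 55\right) = 8 \left(61 \cdot \frac{1}{146} + 55\right) = 8 \left(\frac{61}{146} + 55\right) = 8 \cdot \frac{8091}{146} = \frac{32364}{73}$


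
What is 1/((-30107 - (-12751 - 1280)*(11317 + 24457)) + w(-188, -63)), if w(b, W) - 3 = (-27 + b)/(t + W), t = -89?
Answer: 152/76291063495 ≈ 1.9924e-9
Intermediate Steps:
w(b, W) = 3 + (-27 + b)/(-89 + W)
1/((-30107 - (-12751 - 1280)*(11317 + 24457)) + w(-188, -63)) = 1/((-30107 - (-12751 - 1280)*(11317 + 24457)) + (-294 - 188 + 3*(-63))/(-89 - 63)) = 1/((-30107 - (-14031)*35774) + (-294 - 188 - 189)/(-152)) = 1/((-30107 - 1*(-501944994)) - 1/152*(-671)) = 1/((-30107 + 501944994) + 671/152) = 1/(501914887 + 671/152) = 1/(76291063495/152) = 152/76291063495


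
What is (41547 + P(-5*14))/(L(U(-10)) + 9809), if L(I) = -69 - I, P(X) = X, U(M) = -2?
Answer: 41477/9742 ≈ 4.2575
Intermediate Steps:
(41547 + P(-5*14))/(L(U(-10)) + 9809) = (41547 - 5*14)/((-69 - 1*(-2)) + 9809) = (41547 - 70)/((-69 + 2) + 9809) = 41477/(-67 + 9809) = 41477/9742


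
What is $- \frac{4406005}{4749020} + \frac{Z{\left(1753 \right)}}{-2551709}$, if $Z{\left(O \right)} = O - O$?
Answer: $- \frac{881201}{949804} \approx -0.92777$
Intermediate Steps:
$Z{\left(O \right)} = 0$
$- \frac{4406005}{4749020} + \frac{Z{\left(1753 \right)}}{-2551709} = - \frac{4406005}{4749020} + \frac{0}{-2551709} = \left(-4406005\right) \frac{1}{4749020} + 0 \left(- \frac{1}{2551709}\right) = - \frac{881201}{949804} + 0 = - \frac{881201}{949804}$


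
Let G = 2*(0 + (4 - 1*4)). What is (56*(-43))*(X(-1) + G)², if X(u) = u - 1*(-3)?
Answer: -9632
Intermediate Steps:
G = 0 (G = 2*(0 + (4 - 4)) = 2*(0 + 0) = 2*0 = 0)
X(u) = 3 + u (X(u) = u + 3 = 3 + u)
(56*(-43))*(X(-1) + G)² = (56*(-43))*((3 - 1) + 0)² = -2408*(2 + 0)² = -2408*2² = -2408*4 = -9632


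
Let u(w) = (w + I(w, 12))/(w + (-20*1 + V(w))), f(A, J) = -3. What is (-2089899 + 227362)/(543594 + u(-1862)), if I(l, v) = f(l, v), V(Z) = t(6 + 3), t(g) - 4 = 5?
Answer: -3488531801/1018153427 ≈ -3.4263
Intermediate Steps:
t(g) = 9 (t(g) = 4 + 5 = 9)
V(Z) = 9
I(l, v) = -3
u(w) = (-3 + w)/(-11 + w) (u(w) = (w - 3)/(w + (-20*1 + 9)) = (-3 + w)/(w + (-20 + 9)) = (-3 + w)/(w - 11) = (-3 + w)/(-11 + w))
(-2089899 + 227362)/(543594 + u(-1862)) = (-2089899 + 227362)/(543594 + (-3 - 1862)/(-11 - 1862)) = -1862537/(543594 - 1865/(-1873)) = -1862537/(543594 - 1/1873*(-1865)) = -1862537/(543594 + 1865/1873) = -1862537/1018153427/1873 = -1862537*1873/1018153427 = -3488531801/1018153427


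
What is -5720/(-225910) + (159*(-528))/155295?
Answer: -6926172/13441645 ≈ -0.51528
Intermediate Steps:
-5720/(-225910) + (159*(-528))/155295 = -5720*(-1/225910) - 83952*1/155295 = 572/22591 - 9328/17255 = -6926172/13441645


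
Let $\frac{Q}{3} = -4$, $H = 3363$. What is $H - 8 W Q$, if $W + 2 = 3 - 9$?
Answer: $2595$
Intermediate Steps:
$W = -8$ ($W = -2 + \left(3 - 9\right) = -2 - 6 = -8$)
$Q = -12$ ($Q = 3 \left(-4\right) = -12$)
$H - 8 W Q = 3363 - 8 \left(-8\right) \left(-12\right) = 3363 - \left(-64\right) \left(-12\right) = 3363 - 768 = 2595$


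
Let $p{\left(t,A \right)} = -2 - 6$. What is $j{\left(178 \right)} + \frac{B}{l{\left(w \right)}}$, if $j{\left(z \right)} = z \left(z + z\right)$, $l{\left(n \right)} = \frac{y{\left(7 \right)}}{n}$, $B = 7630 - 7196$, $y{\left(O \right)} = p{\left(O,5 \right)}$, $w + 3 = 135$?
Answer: $56207$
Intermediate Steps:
$w = 132$ ($w = -3 + 135 = 132$)
$p{\left(t,A \right)} = -8$ ($p{\left(t,A \right)} = -2 - 6 = -8$)
$y{\left(O \right)} = -8$
$B = 434$
$l{\left(n \right)} = - \frac{8}{n}$
$j{\left(z \right)} = 2 z^{2}$ ($j{\left(z \right)} = z 2 z = 2 z^{2}$)
$j{\left(178 \right)} + \frac{B}{l{\left(w \right)}} = 2 \cdot 178^{2} + \frac{434}{\left(-8\right) \frac{1}{132}} = 2 \cdot 31684 + \frac{434}{\left(-8\right) \frac{1}{132}} = 63368 + \frac{434}{- \frac{2}{33}} = 63368 + 434 \left(- \frac{33}{2}\right) = 63368 - 7161 = 56207$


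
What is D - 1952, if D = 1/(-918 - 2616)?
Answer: -6898369/3534 ≈ -1952.0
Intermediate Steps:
D = -1/3534 (D = 1/(-3534) = -1/3534 ≈ -0.00028297)
D - 1952 = -1/3534 - 1952 = -6898369/3534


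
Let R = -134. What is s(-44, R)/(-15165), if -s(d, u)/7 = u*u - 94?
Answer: 41678/5055 ≈ 8.2449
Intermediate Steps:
s(d, u) = 658 - 7*u² (s(d, u) = -7*(u*u - 94) = -7*(u² - 94) = -7*(-94 + u²) = 658 - 7*u²)
s(-44, R)/(-15165) = (658 - 7*(-134)²)/(-15165) = (658 - 7*17956)*(-1/15165) = (658 - 125692)*(-1/15165) = -125034*(-1/15165) = 41678/5055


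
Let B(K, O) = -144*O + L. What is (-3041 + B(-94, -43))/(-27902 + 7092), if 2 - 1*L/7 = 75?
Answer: -264/2081 ≈ -0.12686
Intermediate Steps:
L = -511 (L = 14 - 7*75 = 14 - 525 = -511)
B(K, O) = -511 - 144*O (B(K, O) = -144*O - 511 = -511 - 144*O)
(-3041 + B(-94, -43))/(-27902 + 7092) = (-3041 + (-511 - 144*(-43)))/(-27902 + 7092) = (-3041 + (-511 + 6192))/(-20810) = (-3041 + 5681)*(-1/20810) = 2640*(-1/20810) = -264/2081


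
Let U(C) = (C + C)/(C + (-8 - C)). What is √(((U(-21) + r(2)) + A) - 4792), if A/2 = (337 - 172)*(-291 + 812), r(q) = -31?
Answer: √668449/2 ≈ 408.79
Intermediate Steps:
U(C) = -C/4 (U(C) = (2*C)/(-8) = (2*C)*(-⅛) = -C/4)
A = 171930 (A = 2*((337 - 172)*(-291 + 812)) = 2*(165*521) = 2*85965 = 171930)
√(((U(-21) + r(2)) + A) - 4792) = √(((-¼*(-21) - 31) + 171930) - 4792) = √(((21/4 - 31) + 171930) - 4792) = √((-103/4 + 171930) - 4792) = √(687617/4 - 4792) = √(668449/4) = √668449/2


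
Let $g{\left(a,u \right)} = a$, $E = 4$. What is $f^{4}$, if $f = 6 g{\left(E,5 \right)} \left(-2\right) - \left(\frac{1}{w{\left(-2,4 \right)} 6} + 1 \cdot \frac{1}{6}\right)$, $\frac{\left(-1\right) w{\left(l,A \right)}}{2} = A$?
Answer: $\frac{28523300799841}{5308416} \approx 5.3732 \cdot 10^{6}$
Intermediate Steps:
$w{\left(l,A \right)} = - 2 A$
$f = - \frac{2311}{48}$ ($f = 6 \cdot 4 \left(-2\right) - \left(\frac{1}{\left(-2\right) 4 \cdot 6} + 1 \cdot \frac{1}{6}\right) = 24 \left(-2\right) - \left(\frac{1}{-8} \cdot \frac{1}{6} + 1 \cdot \frac{1}{6}\right) = -48 - \left(\left(- \frac{1}{8}\right) \frac{1}{6} + \frac{1}{6}\right) = -48 - \left(- \frac{1}{48} + \frac{1}{6}\right) = -48 - \frac{7}{48} = - \frac{2311}{48} \approx -48.146$)
$f^{4} = \left(- \frac{2311}{48}\right)^{4} = \frac{28523300799841}{5308416}$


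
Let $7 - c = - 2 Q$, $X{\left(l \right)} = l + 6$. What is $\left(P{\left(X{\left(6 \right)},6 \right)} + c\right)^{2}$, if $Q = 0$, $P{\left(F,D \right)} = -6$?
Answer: $1$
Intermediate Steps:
$X{\left(l \right)} = 6 + l$
$c = 7$ ($c = 7 - \left(-2\right) 0 = 7 - 0 = 7 + 0 = 7$)
$\left(P{\left(X{\left(6 \right)},6 \right)} + c\right)^{2} = \left(-6 + 7\right)^{2} = 1^{2} = 1$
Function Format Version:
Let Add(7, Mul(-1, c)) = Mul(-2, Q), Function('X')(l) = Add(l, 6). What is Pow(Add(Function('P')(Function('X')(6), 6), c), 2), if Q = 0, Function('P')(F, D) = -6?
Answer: 1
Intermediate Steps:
Function('X')(l) = Add(6, l)
c = 7 (c = Add(7, Mul(-1, Mul(-2, 0))) = Add(7, Mul(-1, 0)) = Add(7, 0) = 7)
Pow(Add(Function('P')(Function('X')(6), 6), c), 2) = Pow(Add(-6, 7), 2) = Pow(1, 2) = 1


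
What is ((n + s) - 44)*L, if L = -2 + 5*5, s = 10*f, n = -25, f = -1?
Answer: -1817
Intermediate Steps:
s = -10 (s = 10*(-1) = -10)
L = 23 (L = -2 + 25 = 23)
((n + s) - 44)*L = ((-25 - 10) - 44)*23 = (-35 - 44)*23 = -79*23 = -1817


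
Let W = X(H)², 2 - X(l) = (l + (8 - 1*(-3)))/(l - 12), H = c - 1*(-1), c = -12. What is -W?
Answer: -4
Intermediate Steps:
H = -11 (H = -12 - 1*(-1) = -12 + 1 = -11)
X(l) = 2 - (11 + l)/(-12 + l) (X(l) = 2 - (l + (8 - 1*(-3)))/(l - 12) = 2 - (l + (8 + 3))/(-12 + l) = 2 - (l + 11)/(-12 + l) = 2 - (11 + l)/(-12 + l))
W = 4 (W = ((-35 - 11)/(-12 - 11))² = (-46/(-23))² = (-1/23*(-46))² = 2² = 4)
-W = -1*4 = -4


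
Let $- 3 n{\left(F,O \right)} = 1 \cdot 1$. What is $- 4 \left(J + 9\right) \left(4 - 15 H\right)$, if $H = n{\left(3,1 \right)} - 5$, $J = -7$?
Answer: $-672$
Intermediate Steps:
$n{\left(F,O \right)} = - \frac{1}{3}$ ($n{\left(F,O \right)} = - \frac{1 \cdot 1}{3} = \left(- \frac{1}{3}\right) 1 = - \frac{1}{3}$)
$H = - \frac{16}{3}$ ($H = - \frac{1}{3} - 5 = - \frac{16}{3} \approx -5.3333$)
$- 4 \left(J + 9\right) \left(4 - 15 H\right) = - 4 \left(-7 + 9\right) \left(4 - -80\right) = \left(-4\right) 2 \left(4 + 80\right) = \left(-8\right) 84 = -672$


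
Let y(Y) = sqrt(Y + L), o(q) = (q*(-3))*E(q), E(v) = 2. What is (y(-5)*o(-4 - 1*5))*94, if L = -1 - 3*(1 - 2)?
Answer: 5076*I*sqrt(3) ≈ 8791.9*I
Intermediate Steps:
o(q) = -6*q (o(q) = (q*(-3))*2 = -3*q*2 = -6*q)
L = 2 (L = -1 - 3*(-1) = -1 + 3 = 2)
y(Y) = sqrt(2 + Y) (y(Y) = sqrt(Y + 2) = sqrt(2 + Y))
(y(-5)*o(-4 - 1*5))*94 = (sqrt(2 - 5)*(-6*(-4 - 1*5)))*94 = (sqrt(-3)*(-6*(-4 - 5)))*94 = ((I*sqrt(3))*(-6*(-9)))*94 = ((I*sqrt(3))*54)*94 = (54*I*sqrt(3))*94 = 5076*I*sqrt(3)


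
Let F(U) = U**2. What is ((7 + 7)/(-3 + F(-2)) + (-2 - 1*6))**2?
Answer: 36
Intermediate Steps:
((7 + 7)/(-3 + F(-2)) + (-2 - 1*6))**2 = ((7 + 7)/(-3 + (-2)**2) + (-2 - 1*6))**2 = (14/(-3 + 4) + (-2 - 6))**2 = (14/1 - 8)**2 = (14*1 - 8)**2 = (14 - 8)**2 = 6**2 = 36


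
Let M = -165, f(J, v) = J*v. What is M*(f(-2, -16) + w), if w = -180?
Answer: 24420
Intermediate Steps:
M*(f(-2, -16) + w) = -165*(-2*(-16) - 180) = -165*(32 - 180) = -165*(-148) = 24420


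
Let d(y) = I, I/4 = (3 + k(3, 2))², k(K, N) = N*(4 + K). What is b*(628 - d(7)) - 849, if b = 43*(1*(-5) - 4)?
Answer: 203487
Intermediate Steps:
I = 1156 (I = 4*(3 + 2*(4 + 3))² = 4*(3 + 2*7)² = 4*(3 + 14)² = 4*17² = 4*289 = 1156)
d(y) = 1156
b = -387 (b = 43*(-5 - 4) = 43*(-9) = -387)
b*(628 - d(7)) - 849 = -387*(628 - 1*1156) - 849 = -387*(628 - 1156) - 849 = -387*(-528) - 849 = 204336 - 849 = 203487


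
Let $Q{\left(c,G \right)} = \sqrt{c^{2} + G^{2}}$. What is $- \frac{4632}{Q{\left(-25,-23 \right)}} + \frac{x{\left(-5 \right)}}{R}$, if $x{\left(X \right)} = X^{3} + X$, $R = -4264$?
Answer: $\frac{5}{164} - \frac{2316 \sqrt{1154}}{577} \approx -136.32$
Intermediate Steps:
$x{\left(X \right)} = X + X^{3}$
$Q{\left(c,G \right)} = \sqrt{G^{2} + c^{2}}$
$- \frac{4632}{Q{\left(-25,-23 \right)}} + \frac{x{\left(-5 \right)}}{R} = - \frac{4632}{\sqrt{\left(-23\right)^{2} + \left(-25\right)^{2}}} + \frac{-5 + \left(-5\right)^{3}}{-4264} = - \frac{4632}{\sqrt{529 + 625}} + \left(-5 - 125\right) \left(- \frac{1}{4264}\right) = - \frac{4632}{\sqrt{1154}} - - \frac{5}{164} = - 4632 \frac{\sqrt{1154}}{1154} + \frac{5}{164} = - \frac{2316 \sqrt{1154}}{577} + \frac{5}{164} = \frac{5}{164} - \frac{2316 \sqrt{1154}}{577}$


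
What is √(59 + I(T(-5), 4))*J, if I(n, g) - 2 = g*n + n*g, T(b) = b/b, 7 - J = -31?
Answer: 38*√69 ≈ 315.65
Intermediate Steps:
J = 38 (J = 7 - 1*(-31) = 7 + 31 = 38)
T(b) = 1
I(n, g) = 2 + 2*g*n (I(n, g) = 2 + (g*n + n*g) = 2 + (g*n + g*n) = 2 + 2*g*n)
√(59 + I(T(-5), 4))*J = √(59 + (2 + 2*4*1))*38 = √(59 + (2 + 8))*38 = √(59 + 10)*38 = √69*38 = 38*√69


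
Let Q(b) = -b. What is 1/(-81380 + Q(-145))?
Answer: -1/81235 ≈ -1.2310e-5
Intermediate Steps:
1/(-81380 + Q(-145)) = 1/(-81380 - 1*(-145)) = 1/(-81380 + 145) = 1/(-81235) = -1/81235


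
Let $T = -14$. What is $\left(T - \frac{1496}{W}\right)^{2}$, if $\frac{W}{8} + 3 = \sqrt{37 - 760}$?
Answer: $\frac{- 120683 i - 4060 \sqrt{723}}{6 \left(\sqrt{723} - 119 i\right)} \approx 127.94 - 181.81 i$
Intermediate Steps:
$W = -24 + 8 i \sqrt{723}$ ($W = -24 + 8 \sqrt{37 - 760} = -24 + 8 \sqrt{-723} = -24 + 8 i \sqrt{723} \approx -24.0 + 215.11 i$)
$\left(T - \frac{1496}{W}\right)^{2} = \left(-14 - \frac{1496}{-24 + 8 i \sqrt{723}}\right)^{2}$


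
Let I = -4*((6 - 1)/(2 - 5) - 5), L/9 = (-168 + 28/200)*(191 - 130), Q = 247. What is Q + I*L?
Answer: -12286117/5 ≈ -2.4572e+6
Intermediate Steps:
L = -4607757/50 (L = 9*((-168 + 28/200)*(191 - 130)) = 9*((-168 + 28*(1/200))*61) = 9*((-168 + 7/50)*61) = 9*(-8393/50*61) = 9*(-511973/50) = -4607757/50 ≈ -92155.)
I = 80/3 (I = -4*(5/(-3) - 5) = -4*(5*(-⅓) - 5) = -4*(-5/3 - 5) = -4*(-20/3) = 80/3 ≈ 26.667)
Q + I*L = 247 + (80/3)*(-4607757/50) = 247 - 12287352/5 = -12286117/5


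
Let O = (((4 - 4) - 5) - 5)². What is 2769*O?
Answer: 276900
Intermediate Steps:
O = 100 (O = ((0 - 5) - 5)² = (-5 - 5)² = (-10)² = 100)
2769*O = 2769*100 = 276900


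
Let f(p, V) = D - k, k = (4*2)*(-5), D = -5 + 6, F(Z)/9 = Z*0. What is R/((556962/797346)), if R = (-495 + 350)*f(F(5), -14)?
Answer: -790036995/92827 ≈ -8510.9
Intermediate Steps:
F(Z) = 0 (F(Z) = 9*(Z*0) = 9*0 = 0)
D = 1
k = -40 (k = 8*(-5) = -40)
f(p, V) = 41 (f(p, V) = 1 - 1*(-40) = 1 + 40 = 41)
R = -5945 (R = (-495 + 350)*41 = -145*41 = -5945)
R/((556962/797346)) = -5945/(556962/797346) = -5945/(556962*(1/797346)) = -5945/92827/132891 = -5945*132891/92827 = -790036995/92827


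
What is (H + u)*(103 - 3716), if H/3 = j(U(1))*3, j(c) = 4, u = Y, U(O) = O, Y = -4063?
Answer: 14549551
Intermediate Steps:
u = -4063
H = 36 (H = 3*(4*3) = 3*12 = 36)
(H + u)*(103 - 3716) = (36 - 4063)*(103 - 3716) = -4027*(-3613) = 14549551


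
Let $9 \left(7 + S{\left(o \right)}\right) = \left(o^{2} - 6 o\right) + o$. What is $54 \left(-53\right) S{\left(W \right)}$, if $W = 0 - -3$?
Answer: $21942$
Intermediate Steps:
$W = 3$ ($W = 0 + 3 = 3$)
$S{\left(o \right)} = -7 - \frac{5 o}{9} + \frac{o^{2}}{9}$ ($S{\left(o \right)} = -7 + \frac{\left(o^{2} - 6 o\right) + o}{9} = -7 + \frac{o^{2} - 5 o}{9} = -7 + \left(- \frac{5 o}{9} + \frac{o^{2}}{9}\right) = -7 - \frac{5 o}{9} + \frac{o^{2}}{9}$)
$54 \left(-53\right) S{\left(W \right)} = 54 \left(-53\right) \left(-7 - \frac{5}{3} + \frac{3^{2}}{9}\right) = - 2862 \left(-7 - \frac{5}{3} + \frac{1}{9} \cdot 9\right) = - 2862 \left(-7 - \frac{5}{3} + 1\right) = \left(-2862\right) \left(- \frac{23}{3}\right) = 21942$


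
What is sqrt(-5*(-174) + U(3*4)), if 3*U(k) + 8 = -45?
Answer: sqrt(7671)/3 ≈ 29.195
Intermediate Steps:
U(k) = -53/3 (U(k) = -8/3 + (1/3)*(-45) = -8/3 - 15 = -53/3)
sqrt(-5*(-174) + U(3*4)) = sqrt(-5*(-174) - 53/3) = sqrt(870 - 53/3) = sqrt(2557/3) = sqrt(7671)/3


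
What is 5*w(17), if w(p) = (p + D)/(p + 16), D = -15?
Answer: 10/33 ≈ 0.30303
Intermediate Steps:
w(p) = (-15 + p)/(16 + p) (w(p) = (p - 15)/(p + 16) = (-15 + p)/(16 + p))
5*w(17) = 5*((-15 + 17)/(16 + 17)) = 5*(2/33) = 10/33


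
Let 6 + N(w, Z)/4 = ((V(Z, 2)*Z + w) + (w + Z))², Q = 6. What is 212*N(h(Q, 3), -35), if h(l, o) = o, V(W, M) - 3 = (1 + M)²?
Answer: 170952560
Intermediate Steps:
V(W, M) = 3 + (1 + M)²
N(w, Z) = -24 + 4*(2*w + 13*Z)² (N(w, Z) = -24 + 4*(((3 + (1 + 2)²)*Z + w) + (w + Z))² = -24 + 4*(((3 + 3²)*Z + w) + (Z + w))² = -24 + 4*(((3 + 9)*Z + w) + (Z + w))² = -24 + 4*((12*Z + w) + (Z + w))² = -24 + 4*((w + 12*Z) + (Z + w))² = -24 + 4*(2*w + 13*Z)²)
212*N(h(Q, 3), -35) = 212*(-24 + 4*(2*3 + 13*(-35))²) = 212*(-24 + 4*(6 - 455)²) = 212*(-24 + 4*(-449)²) = 212*(-24 + 4*201601) = 212*(-24 + 806404) = 212*806380 = 170952560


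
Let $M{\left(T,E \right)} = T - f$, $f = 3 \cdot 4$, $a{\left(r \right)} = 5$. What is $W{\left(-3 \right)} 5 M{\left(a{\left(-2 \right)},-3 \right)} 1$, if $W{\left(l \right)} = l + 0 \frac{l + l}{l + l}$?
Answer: $105$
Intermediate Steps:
$f = 12$
$M{\left(T,E \right)} = -12 + T$ ($M{\left(T,E \right)} = T - 12 = -12 + T$)
$W{\left(l \right)} = l$ ($W{\left(l \right)} = l + 0 \frac{2 l}{2 l} = l + 0 \cdot 2 l \frac{1}{2 l} = l + 0 \cdot 1 = l + 0 = l$)
$W{\left(-3 \right)} 5 M{\left(a{\left(-2 \right)},-3 \right)} 1 = - 3 \cdot 5 \left(-12 + 5\right) 1 = - 3 \cdot 5 \left(-7\right) 1 = \left(-3\right) \left(-35\right) 1 = 105 \cdot 1 = 105$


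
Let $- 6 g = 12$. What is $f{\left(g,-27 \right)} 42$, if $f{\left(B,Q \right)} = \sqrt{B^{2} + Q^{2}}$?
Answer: $42 \sqrt{733} \approx 1137.1$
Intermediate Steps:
$g = -2$ ($g = \left(- \frac{1}{6}\right) 12 = -2$)
$f{\left(g,-27 \right)} 42 = \sqrt{\left(-2\right)^{2} + \left(-27\right)^{2}} \cdot 42 = \sqrt{4 + 729} \cdot 42 = \sqrt{733} \cdot 42 = 42 \sqrt{733}$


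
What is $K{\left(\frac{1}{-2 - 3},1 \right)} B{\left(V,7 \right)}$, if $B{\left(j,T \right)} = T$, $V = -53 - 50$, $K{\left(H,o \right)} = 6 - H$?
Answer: $\frac{217}{5} \approx 43.4$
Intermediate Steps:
$V = -103$ ($V = -53 - 50 = -103$)
$K{\left(\frac{1}{-2 - 3},1 \right)} B{\left(V,7 \right)} = \left(6 - \frac{1}{-2 - 3}\right) 7 = \left(6 - \frac{1}{-5}\right) 7 = \left(6 - - \frac{1}{5}\right) 7 = \left(6 + \frac{1}{5}\right) 7 = \frac{31}{5} \cdot 7 = \frac{217}{5}$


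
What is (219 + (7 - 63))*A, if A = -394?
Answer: -64222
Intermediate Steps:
(219 + (7 - 63))*A = (219 + (7 - 63))*(-394) = (219 - 56)*(-394) = 163*(-394) = -64222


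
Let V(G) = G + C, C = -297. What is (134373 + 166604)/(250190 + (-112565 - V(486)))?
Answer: 300977/137436 ≈ 2.1899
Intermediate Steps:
V(G) = -297 + G (V(G) = G - 297 = -297 + G)
(134373 + 166604)/(250190 + (-112565 - V(486))) = (134373 + 166604)/(250190 + (-112565 - (-297 + 486))) = 300977/(250190 + (-112565 - 1*189)) = 300977/(250190 + (-112565 - 189)) = 300977/(250190 - 112754) = 300977/137436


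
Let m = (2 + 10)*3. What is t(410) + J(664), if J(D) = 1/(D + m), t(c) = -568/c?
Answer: -39719/28700 ≈ -1.3839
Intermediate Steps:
m = 36 (m = 12*3 = 36)
J(D) = 1/(36 + D) (J(D) = 1/(D + 36) = 1/(36 + D))
t(410) + J(664) = -568/410 + 1/(36 + 664) = -568*1/410 + 1/700 = -284/205 + 1/700 = -39719/28700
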